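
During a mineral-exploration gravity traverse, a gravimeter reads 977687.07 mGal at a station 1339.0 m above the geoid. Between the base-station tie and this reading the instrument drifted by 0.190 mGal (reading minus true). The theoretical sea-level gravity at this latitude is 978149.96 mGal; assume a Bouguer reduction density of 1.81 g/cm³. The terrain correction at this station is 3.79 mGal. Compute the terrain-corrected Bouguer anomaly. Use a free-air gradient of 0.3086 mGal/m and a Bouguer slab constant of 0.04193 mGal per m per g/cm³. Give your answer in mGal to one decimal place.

-147.7

Drift-corrected reading = 977687.07 − (0.190) = 977686.880 mGal
Free-air correction = 0.3086 × 1339.0 = 413.22 mGal
Free-air anomaly = 977686.880 − 978149.96 + (413.22) = -49.860 mGal
Bouguer slab correction = 0.04193 × 1.81 × 1339.0 = 101.62 mGal
Simple Bouguer anomaly = -49.860 − (101.62) = -151.480 mGal
Complete Bouguer anomaly = -151.480 + 3.79 = -147.690 mGal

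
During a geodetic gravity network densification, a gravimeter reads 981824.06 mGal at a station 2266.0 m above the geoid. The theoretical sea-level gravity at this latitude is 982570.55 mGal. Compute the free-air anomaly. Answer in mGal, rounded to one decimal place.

-47.2

Free-air correction = 0.3086 × 2266.0 = 699.29 mGal
Free-air anomaly = 981824.06 − 982570.55 + (699.29) = -47.20 mGal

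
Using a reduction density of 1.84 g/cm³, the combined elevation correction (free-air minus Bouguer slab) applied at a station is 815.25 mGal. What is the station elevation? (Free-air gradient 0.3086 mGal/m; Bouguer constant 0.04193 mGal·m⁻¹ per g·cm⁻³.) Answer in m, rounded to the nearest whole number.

Combined gradient = 0.3086 − 0.04193 × 1.84 = 0.2314488 mGal/m
h = 815.25 / 0.2314488 = 3522.38 m

3522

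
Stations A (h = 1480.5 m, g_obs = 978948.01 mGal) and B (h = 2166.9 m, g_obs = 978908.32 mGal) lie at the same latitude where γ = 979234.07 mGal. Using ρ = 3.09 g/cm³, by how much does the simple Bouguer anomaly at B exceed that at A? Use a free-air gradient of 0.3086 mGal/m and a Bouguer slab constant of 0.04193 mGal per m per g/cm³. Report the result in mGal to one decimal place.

83.2

Δg_SB(A) = 978948.01 − 979234.07 + 0.3086×1480.5 − 0.04193×3.09×1480.5 = -21.00 mGal
Δg_SB(B) = 978908.32 − 979234.07 + 0.3086×2166.9 − 0.04193×3.09×2166.9 = 62.20 mGal
Difference = 62.20 − (-21.00) = 83.20 mGal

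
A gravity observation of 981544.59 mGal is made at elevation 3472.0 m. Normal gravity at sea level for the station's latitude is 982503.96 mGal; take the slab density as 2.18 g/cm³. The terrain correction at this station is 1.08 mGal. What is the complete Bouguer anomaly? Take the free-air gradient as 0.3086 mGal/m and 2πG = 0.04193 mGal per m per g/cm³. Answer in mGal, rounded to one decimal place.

-204.2

Free-air correction = 0.3086 × 3472.0 = 1071.46 mGal
Free-air anomaly = 981544.59 − 982503.96 + (1071.46) = 112.09 mGal
Bouguer slab correction = 0.04193 × 2.18 × 3472.0 = 317.37 mGal
Simple Bouguer anomaly = 112.09 − (317.37) = -205.28 mGal
Complete Bouguer anomaly = -205.28 + 1.08 = -204.20 mGal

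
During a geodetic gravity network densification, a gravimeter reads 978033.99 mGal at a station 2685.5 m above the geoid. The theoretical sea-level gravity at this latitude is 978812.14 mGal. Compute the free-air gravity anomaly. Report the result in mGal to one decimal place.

Free-air correction = 0.3086 × 2685.5 = 828.75 mGal
Free-air anomaly = 978033.99 − 978812.14 + (828.75) = 50.60 mGal

50.6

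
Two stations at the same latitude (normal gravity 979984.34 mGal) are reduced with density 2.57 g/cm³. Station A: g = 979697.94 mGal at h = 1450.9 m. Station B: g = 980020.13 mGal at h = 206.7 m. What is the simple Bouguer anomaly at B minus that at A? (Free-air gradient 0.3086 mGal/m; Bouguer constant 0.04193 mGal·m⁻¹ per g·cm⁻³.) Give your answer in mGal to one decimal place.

72.3

Δg_SB(A) = 979697.94 − 979984.34 + 0.3086×1450.9 − 0.04193×2.57×1450.9 = 5.00 mGal
Δg_SB(B) = 980020.13 − 979984.34 + 0.3086×206.7 − 0.04193×2.57×206.7 = 77.30 mGal
Difference = 77.30 − (5.00) = 72.30 mGal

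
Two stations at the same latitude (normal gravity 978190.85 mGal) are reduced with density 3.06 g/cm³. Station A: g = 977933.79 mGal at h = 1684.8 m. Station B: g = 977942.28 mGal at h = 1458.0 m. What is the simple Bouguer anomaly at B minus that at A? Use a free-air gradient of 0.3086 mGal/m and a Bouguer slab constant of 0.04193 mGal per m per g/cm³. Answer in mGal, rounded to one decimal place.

-32.4

Δg_SB(A) = 977933.79 − 978190.85 + 0.3086×1684.8 − 0.04193×3.06×1684.8 = 46.70 mGal
Δg_SB(B) = 977942.28 − 978190.85 + 0.3086×1458.0 − 0.04193×3.06×1458.0 = 14.30 mGal
Difference = 14.30 − (46.70) = -32.40 mGal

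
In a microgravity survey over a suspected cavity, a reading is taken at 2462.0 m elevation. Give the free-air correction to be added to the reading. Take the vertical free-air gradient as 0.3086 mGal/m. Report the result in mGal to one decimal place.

Free-air correction = 0.3086 × 2462.0 = 759.8 mGal

759.8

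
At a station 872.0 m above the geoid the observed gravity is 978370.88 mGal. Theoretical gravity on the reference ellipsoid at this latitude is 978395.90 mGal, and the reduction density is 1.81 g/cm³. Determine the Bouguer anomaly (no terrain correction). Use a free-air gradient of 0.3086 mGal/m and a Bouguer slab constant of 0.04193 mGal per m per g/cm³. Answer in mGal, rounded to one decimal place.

Free-air correction = 0.3086 × 872.0 = 269.10 mGal
Free-air anomaly = 978370.88 − 978395.90 + (269.10) = 244.08 mGal
Bouguer slab correction = 0.04193 × 1.81 × 872.0 = 66.18 mGal
Simple Bouguer anomaly = 244.08 − (66.18) = 177.90 mGal

177.9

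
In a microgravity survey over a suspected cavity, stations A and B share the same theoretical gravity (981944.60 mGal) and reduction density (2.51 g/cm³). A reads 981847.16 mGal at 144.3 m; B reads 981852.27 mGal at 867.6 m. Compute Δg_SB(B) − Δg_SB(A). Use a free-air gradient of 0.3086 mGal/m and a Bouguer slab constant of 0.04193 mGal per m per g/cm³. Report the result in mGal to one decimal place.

Δg_SB(A) = 981847.16 − 981944.60 + 0.3086×144.3 − 0.04193×2.51×144.3 = -68.10 mGal
Δg_SB(B) = 981852.27 − 981944.60 + 0.3086×867.6 − 0.04193×2.51×867.6 = 84.10 mGal
Difference = 84.10 − (-68.10) = 152.20 mGal

152.2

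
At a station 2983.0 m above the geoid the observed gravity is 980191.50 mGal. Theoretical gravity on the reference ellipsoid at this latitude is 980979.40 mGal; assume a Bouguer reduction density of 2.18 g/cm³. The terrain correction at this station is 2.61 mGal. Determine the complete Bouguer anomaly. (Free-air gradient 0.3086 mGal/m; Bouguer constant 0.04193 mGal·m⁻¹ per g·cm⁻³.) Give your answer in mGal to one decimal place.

-137.4

Free-air correction = 0.3086 × 2983.0 = 920.55 mGal
Free-air anomaly = 980191.50 − 980979.40 + (920.55) = 132.65 mGal
Bouguer slab correction = 0.04193 × 2.18 × 2983.0 = 272.67 mGal
Simple Bouguer anomaly = 132.65 − (272.67) = -140.02 mGal
Complete Bouguer anomaly = -140.02 + 2.61 = -137.41 mGal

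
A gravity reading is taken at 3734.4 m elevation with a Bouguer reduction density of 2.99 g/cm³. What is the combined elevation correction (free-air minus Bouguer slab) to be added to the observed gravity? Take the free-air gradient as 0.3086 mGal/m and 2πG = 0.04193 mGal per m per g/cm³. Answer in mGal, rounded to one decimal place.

Combined gradient = 0.3086 − 0.04193 × 2.99 = 0.1832293 mGal/m
Combined elevation correction = 0.1832293 × 3734.4 = 684.3 mGal

684.3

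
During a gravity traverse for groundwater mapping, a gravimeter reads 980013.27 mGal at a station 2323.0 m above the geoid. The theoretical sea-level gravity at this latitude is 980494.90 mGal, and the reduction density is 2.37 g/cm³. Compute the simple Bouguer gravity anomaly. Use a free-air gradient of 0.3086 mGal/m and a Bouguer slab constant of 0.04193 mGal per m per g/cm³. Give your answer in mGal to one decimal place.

Free-air correction = 0.3086 × 2323.0 = 716.88 mGal
Free-air anomaly = 980013.27 − 980494.90 + (716.88) = 235.25 mGal
Bouguer slab correction = 0.04193 × 2.37 × 2323.0 = 230.85 mGal
Simple Bouguer anomaly = 235.25 − (230.85) = 4.40 mGal

4.4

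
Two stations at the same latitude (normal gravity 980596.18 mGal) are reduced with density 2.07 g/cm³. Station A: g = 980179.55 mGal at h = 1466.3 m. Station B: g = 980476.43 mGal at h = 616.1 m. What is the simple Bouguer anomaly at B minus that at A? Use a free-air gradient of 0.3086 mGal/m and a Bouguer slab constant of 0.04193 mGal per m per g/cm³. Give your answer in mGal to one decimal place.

Δg_SB(A) = 980179.55 − 980596.18 + 0.3086×1466.3 − 0.04193×2.07×1466.3 = -91.40 mGal
Δg_SB(B) = 980476.43 − 980596.18 + 0.3086×616.1 − 0.04193×2.07×616.1 = 16.90 mGal
Difference = 16.90 − (-91.40) = 108.30 mGal

108.3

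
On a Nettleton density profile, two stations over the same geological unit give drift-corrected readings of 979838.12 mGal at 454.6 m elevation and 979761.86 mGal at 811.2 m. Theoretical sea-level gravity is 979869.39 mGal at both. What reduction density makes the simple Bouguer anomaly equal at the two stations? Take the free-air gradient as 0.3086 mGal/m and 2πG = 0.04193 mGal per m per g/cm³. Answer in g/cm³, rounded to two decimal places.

2.26

Δg_obs = 979761.86 − 979838.12 = -76.26 mGal over Δh = 811.2 − 454.6 = 356.6 m
Equal Bouguer anomalies ⇒ Δg_obs + (0.3086 − 0.04193ρ)·Δh = 0
0.3086 − 0.04193ρ = −Δg_obs/Δh = 0.21385
ρ = (0.3086 − 0.21385) / 0.04193 = 2.26 g/cm³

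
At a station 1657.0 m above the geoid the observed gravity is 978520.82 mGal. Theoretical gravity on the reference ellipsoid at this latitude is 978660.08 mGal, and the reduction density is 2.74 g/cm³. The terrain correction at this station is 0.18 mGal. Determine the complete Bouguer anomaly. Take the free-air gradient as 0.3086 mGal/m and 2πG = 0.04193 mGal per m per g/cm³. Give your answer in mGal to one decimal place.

Free-air correction = 0.3086 × 1657.0 = 511.35 mGal
Free-air anomaly = 978520.82 − 978660.08 + (511.35) = 372.09 mGal
Bouguer slab correction = 0.04193 × 2.74 × 1657.0 = 190.37 mGal
Simple Bouguer anomaly = 372.09 − (190.37) = 181.72 mGal
Complete Bouguer anomaly = 181.72 + 0.18 = 181.90 mGal

181.9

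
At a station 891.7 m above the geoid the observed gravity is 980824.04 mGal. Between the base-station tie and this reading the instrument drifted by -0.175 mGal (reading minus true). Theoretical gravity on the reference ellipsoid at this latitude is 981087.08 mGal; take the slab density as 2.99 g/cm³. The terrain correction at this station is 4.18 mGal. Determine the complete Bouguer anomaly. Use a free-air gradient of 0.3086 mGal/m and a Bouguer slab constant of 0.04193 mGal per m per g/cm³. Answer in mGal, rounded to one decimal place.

-95.3

Drift-corrected reading = 980824.04 − (-0.175) = 980824.215 mGal
Free-air correction = 0.3086 × 891.7 = 275.18 mGal
Free-air anomaly = 980824.215 − 981087.08 + (275.18) = 12.315 mGal
Bouguer slab correction = 0.04193 × 2.99 × 891.7 = 111.79 mGal
Simple Bouguer anomaly = 12.315 − (111.79) = -99.475 mGal
Complete Bouguer anomaly = -99.475 + 4.18 = -95.295 mGal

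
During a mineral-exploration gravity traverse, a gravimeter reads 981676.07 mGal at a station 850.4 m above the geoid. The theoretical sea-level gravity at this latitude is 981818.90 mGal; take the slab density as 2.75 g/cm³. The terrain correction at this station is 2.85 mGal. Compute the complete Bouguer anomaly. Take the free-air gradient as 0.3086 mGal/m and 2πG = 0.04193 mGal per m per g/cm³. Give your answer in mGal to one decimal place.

24.4

Free-air correction = 0.3086 × 850.4 = 262.43 mGal
Free-air anomaly = 981676.07 − 981818.90 + (262.43) = 119.60 mGal
Bouguer slab correction = 0.04193 × 2.75 × 850.4 = 98.06 mGal
Simple Bouguer anomaly = 119.60 − (98.06) = 21.54 mGal
Complete Bouguer anomaly = 21.54 + 2.85 = 24.39 mGal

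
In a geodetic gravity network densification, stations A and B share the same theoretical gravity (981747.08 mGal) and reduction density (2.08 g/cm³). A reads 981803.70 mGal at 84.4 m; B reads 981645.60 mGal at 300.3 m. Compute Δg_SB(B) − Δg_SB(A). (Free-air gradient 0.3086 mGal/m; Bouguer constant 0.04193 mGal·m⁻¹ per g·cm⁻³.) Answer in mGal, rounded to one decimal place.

Δg_SB(A) = 981803.70 − 981747.08 + 0.3086×84.4 − 0.04193×2.08×84.4 = 75.30 mGal
Δg_SB(B) = 981645.60 − 981747.08 + 0.3086×300.3 − 0.04193×2.08×300.3 = -35.00 mGal
Difference = -35.00 − (75.30) = -110.30 mGal

-110.3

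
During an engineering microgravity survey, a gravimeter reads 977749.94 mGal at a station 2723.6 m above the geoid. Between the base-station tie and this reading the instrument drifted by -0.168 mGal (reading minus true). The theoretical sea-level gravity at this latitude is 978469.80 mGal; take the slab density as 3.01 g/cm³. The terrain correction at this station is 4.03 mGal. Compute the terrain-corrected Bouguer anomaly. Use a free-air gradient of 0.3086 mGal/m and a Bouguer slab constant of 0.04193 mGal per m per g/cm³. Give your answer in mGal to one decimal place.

-218.9

Drift-corrected reading = 977749.94 − (-0.168) = 977750.108 mGal
Free-air correction = 0.3086 × 2723.6 = 840.50 mGal
Free-air anomaly = 977750.108 − 978469.80 + (840.50) = 120.808 mGal
Bouguer slab correction = 0.04193 × 3.01 × 2723.6 = 343.74 mGal
Simple Bouguer anomaly = 120.808 − (343.74) = -222.932 mGal
Complete Bouguer anomaly = -222.932 + 4.03 = -218.902 mGal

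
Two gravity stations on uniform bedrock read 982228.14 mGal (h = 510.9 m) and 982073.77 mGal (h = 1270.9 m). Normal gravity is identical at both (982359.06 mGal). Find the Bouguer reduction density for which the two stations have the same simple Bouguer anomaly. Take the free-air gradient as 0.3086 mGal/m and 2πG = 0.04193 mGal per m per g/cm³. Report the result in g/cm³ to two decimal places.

Δg_obs = 982073.77 − 982228.14 = -154.37 mGal over Δh = 1270.9 − 510.9 = 760.0 m
Equal Bouguer anomalies ⇒ Δg_obs + (0.3086 − 0.04193ρ)·Δh = 0
0.3086 − 0.04193ρ = −Δg_obs/Δh = 0.20312
ρ = (0.3086 − 0.20312) / 0.04193 = 2.52 g/cm³

2.52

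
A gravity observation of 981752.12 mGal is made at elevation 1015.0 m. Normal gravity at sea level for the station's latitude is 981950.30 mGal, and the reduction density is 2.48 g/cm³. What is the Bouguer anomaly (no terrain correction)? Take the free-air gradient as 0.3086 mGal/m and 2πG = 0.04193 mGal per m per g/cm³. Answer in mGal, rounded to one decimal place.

Free-air correction = 0.3086 × 1015.0 = 313.23 mGal
Free-air anomaly = 981752.12 − 981950.30 + (313.23) = 115.05 mGal
Bouguer slab correction = 0.04193 × 2.48 × 1015.0 = 105.55 mGal
Simple Bouguer anomaly = 115.05 − (105.55) = 9.50 mGal

9.5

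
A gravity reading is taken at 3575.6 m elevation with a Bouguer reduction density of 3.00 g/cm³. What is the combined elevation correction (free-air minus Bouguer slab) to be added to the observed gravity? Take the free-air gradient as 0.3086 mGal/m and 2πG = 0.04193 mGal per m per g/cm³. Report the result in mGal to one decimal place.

Combined gradient = 0.3086 − 0.04193 × 3.00 = 0.1828100 mGal/m
Combined elevation correction = 0.1828100 × 3575.6 = 653.7 mGal

653.7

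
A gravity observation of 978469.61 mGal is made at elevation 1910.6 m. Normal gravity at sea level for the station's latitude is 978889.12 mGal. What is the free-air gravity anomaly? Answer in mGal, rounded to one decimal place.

170.1

Free-air correction = 0.3086 × 1910.6 = 589.61 mGal
Free-air anomaly = 978469.61 − 978889.12 + (589.61) = 170.10 mGal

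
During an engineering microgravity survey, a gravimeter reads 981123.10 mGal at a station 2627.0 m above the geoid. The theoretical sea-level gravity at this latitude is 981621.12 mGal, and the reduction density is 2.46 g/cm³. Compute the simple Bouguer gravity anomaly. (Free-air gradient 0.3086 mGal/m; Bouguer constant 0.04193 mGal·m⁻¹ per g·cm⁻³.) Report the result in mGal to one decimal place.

41.7

Free-air correction = 0.3086 × 2627.0 = 810.69 mGal
Free-air anomaly = 981123.10 − 981621.12 + (810.69) = 312.67 mGal
Bouguer slab correction = 0.04193 × 2.46 × 2627.0 = 270.97 mGal
Simple Bouguer anomaly = 312.67 − (270.97) = 41.70 mGal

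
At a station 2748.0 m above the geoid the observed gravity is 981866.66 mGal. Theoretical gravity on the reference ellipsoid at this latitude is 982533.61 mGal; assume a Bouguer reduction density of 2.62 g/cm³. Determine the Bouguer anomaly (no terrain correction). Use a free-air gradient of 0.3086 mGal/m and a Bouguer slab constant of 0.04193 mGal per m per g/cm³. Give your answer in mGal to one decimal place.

-120.8

Free-air correction = 0.3086 × 2748.0 = 848.03 mGal
Free-air anomaly = 981866.66 − 982533.61 + (848.03) = 181.08 mGal
Bouguer slab correction = 0.04193 × 2.62 × 2748.0 = 301.89 mGal
Simple Bouguer anomaly = 181.08 − (301.89) = -120.81 mGal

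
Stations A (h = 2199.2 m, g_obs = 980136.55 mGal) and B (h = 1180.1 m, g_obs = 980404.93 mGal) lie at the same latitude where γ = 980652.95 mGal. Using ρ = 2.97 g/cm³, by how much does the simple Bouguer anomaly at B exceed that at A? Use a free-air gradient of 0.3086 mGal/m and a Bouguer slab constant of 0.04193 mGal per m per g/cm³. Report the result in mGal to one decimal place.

Δg_SB(A) = 980136.55 − 980652.95 + 0.3086×2199.2 − 0.04193×2.97×2199.2 = -111.60 mGal
Δg_SB(B) = 980404.93 − 980652.95 + 0.3086×1180.1 − 0.04193×2.97×1180.1 = -30.80 mGal
Difference = -30.80 − (-111.60) = 80.80 mGal

80.8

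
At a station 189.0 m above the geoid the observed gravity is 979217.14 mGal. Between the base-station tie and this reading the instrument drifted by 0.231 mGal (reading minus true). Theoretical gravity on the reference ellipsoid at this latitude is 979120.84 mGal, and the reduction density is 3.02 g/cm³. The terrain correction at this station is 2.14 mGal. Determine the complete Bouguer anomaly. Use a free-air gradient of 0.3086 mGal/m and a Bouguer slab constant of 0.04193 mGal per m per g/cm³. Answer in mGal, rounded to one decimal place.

132.6

Drift-corrected reading = 979217.14 − (0.231) = 979216.909 mGal
Free-air correction = 0.3086 × 189.0 = 58.33 mGal
Free-air anomaly = 979216.909 − 979120.84 + (58.33) = 154.399 mGal
Bouguer slab correction = 0.04193 × 3.02 × 189.0 = 23.93 mGal
Simple Bouguer anomaly = 154.399 − (23.93) = 130.469 mGal
Complete Bouguer anomaly = 130.469 + 2.14 = 132.609 mGal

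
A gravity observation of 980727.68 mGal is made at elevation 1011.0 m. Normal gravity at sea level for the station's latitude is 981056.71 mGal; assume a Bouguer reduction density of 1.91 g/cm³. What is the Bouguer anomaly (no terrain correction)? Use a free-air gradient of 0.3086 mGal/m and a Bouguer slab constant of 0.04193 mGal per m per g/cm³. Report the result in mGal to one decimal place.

Free-air correction = 0.3086 × 1011.0 = 311.99 mGal
Free-air anomaly = 980727.68 − 981056.71 + (311.99) = -17.04 mGal
Bouguer slab correction = 0.04193 × 1.91 × 1011.0 = 80.97 mGal
Simple Bouguer anomaly = -17.04 − (80.97) = -98.01 mGal

-98.0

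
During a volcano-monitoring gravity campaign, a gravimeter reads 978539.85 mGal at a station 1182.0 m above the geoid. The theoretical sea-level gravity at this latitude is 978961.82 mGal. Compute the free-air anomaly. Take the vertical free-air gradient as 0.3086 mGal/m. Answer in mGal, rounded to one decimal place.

-57.2

Free-air correction = 0.3086 × 1182.0 = 364.77 mGal
Free-air anomaly = 978539.85 − 978961.82 + (364.77) = -57.20 mGal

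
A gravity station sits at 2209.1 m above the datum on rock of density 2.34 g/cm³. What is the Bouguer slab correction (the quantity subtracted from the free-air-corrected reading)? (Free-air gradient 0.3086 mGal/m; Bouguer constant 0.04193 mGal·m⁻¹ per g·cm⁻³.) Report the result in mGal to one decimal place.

Bouguer slab correction = 0.04193 × 2.34 × 2209.1 = 216.7 mGal

216.7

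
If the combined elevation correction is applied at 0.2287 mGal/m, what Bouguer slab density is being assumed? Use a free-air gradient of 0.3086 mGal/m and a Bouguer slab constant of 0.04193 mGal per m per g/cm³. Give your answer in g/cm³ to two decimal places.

0.2287 = 0.3086 − 0.04193 × ρ
ρ = (0.3086 − 0.2287) / 0.04193 = 1.91 g/cm³

1.91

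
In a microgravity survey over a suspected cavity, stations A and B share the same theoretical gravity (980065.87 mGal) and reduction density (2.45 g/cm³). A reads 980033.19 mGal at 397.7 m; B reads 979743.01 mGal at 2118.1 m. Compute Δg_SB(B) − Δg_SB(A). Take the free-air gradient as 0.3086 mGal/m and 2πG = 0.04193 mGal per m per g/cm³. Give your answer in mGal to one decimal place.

Δg_SB(A) = 980033.19 − 980065.87 + 0.3086×397.7 − 0.04193×2.45×397.7 = 49.20 mGal
Δg_SB(B) = 979743.01 − 980065.87 + 0.3086×2118.1 − 0.04193×2.45×2118.1 = 113.20 mGal
Difference = 113.20 − (49.20) = 64.00 mGal

64.0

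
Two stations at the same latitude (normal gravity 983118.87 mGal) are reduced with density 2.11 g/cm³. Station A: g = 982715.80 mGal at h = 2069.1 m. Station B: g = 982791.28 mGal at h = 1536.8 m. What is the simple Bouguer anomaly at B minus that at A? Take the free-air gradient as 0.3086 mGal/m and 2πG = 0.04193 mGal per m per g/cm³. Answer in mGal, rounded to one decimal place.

-41.7

Δg_SB(A) = 982715.80 − 983118.87 + 0.3086×2069.1 − 0.04193×2.11×2069.1 = 52.40 mGal
Δg_SB(B) = 982791.28 − 983118.87 + 0.3086×1536.8 − 0.04193×2.11×1536.8 = 10.70 mGal
Difference = 10.70 − (52.40) = -41.70 mGal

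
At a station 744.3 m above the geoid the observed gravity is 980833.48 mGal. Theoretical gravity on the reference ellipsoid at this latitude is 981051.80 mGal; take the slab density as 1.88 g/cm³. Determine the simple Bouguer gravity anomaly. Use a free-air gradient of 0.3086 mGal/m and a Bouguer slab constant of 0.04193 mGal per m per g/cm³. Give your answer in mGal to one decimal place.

Free-air correction = 0.3086 × 744.3 = 229.69 mGal
Free-air anomaly = 980833.48 − 981051.80 + (229.69) = 11.37 mGal
Bouguer slab correction = 0.04193 × 1.88 × 744.3 = 58.67 mGal
Simple Bouguer anomaly = 11.37 − (58.67) = -47.30 mGal

-47.3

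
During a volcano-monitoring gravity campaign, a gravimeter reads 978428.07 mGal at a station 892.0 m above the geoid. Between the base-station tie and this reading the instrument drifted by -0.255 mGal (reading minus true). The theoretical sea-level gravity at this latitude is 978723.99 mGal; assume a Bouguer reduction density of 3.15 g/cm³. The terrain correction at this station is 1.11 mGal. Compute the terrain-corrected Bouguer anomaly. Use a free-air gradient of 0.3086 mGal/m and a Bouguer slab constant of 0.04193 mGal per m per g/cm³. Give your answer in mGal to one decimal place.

-137.1

Drift-corrected reading = 978428.07 − (-0.255) = 978428.325 mGal
Free-air correction = 0.3086 × 892.0 = 275.27 mGal
Free-air anomaly = 978428.325 − 978723.99 + (275.27) = -20.395 mGal
Bouguer slab correction = 0.04193 × 3.15 × 892.0 = 117.81 mGal
Simple Bouguer anomaly = -20.395 − (117.81) = -138.205 mGal
Complete Bouguer anomaly = -138.205 + 1.11 = -137.095 mGal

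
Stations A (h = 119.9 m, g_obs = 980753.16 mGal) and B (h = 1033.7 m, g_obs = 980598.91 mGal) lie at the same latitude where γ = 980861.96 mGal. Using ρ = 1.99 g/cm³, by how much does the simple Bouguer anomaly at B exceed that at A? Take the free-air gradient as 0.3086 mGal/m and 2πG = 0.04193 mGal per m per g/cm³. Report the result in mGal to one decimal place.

Δg_SB(A) = 980753.16 − 980861.96 + 0.3086×119.9 − 0.04193×1.99×119.9 = -81.80 mGal
Δg_SB(B) = 980598.91 − 980861.96 + 0.3086×1033.7 − 0.04193×1.99×1033.7 = -30.30 mGal
Difference = -30.30 − (-81.80) = 51.50 mGal

51.5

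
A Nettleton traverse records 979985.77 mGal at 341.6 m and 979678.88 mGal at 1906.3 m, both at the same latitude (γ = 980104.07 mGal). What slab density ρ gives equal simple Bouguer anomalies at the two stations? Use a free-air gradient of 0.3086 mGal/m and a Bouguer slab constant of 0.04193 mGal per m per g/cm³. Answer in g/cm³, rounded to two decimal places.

2.68

Δg_obs = 979678.88 − 979985.77 = -306.89 mGal over Δh = 1906.3 − 341.6 = 1564.7 m
Equal Bouguer anomalies ⇒ Δg_obs + (0.3086 − 0.04193ρ)·Δh = 0
0.3086 − 0.04193ρ = −Δg_obs/Δh = 0.19613
ρ = (0.3086 − 0.19613) / 0.04193 = 2.68 g/cm³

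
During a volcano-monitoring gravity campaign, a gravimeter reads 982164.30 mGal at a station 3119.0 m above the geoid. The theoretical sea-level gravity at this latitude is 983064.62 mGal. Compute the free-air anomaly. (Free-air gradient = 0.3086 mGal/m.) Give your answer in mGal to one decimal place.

62.2

Free-air correction = 0.3086 × 3119.0 = 962.52 mGal
Free-air anomaly = 982164.30 − 983064.62 + (962.52) = 62.20 mGal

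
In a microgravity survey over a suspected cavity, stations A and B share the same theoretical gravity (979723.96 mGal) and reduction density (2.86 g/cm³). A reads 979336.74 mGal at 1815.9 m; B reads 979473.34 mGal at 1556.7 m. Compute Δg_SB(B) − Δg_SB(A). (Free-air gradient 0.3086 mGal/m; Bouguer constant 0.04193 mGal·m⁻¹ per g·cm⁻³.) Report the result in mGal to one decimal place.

87.7

Δg_SB(A) = 979336.74 − 979723.96 + 0.3086×1815.9 − 0.04193×2.86×1815.9 = -44.60 mGal
Δg_SB(B) = 979473.34 − 979723.96 + 0.3086×1556.7 − 0.04193×2.86×1556.7 = 43.10 mGal
Difference = 43.10 − (-44.60) = 87.70 mGal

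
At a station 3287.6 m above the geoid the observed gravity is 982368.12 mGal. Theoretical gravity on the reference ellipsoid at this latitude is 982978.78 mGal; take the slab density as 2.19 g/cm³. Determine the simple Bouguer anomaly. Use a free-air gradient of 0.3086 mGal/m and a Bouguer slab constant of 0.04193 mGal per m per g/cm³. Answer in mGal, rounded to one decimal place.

Free-air correction = 0.3086 × 3287.6 = 1014.55 mGal
Free-air anomaly = 982368.12 − 982978.78 + (1014.55) = 403.89 mGal
Bouguer slab correction = 0.04193 × 2.19 × 3287.6 = 301.89 mGal
Simple Bouguer anomaly = 403.89 − (301.89) = 102.00 mGal

102.0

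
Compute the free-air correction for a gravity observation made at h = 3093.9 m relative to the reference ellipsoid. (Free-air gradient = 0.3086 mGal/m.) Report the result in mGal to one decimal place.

954.8

Free-air correction = 0.3086 × 3093.9 = 954.8 mGal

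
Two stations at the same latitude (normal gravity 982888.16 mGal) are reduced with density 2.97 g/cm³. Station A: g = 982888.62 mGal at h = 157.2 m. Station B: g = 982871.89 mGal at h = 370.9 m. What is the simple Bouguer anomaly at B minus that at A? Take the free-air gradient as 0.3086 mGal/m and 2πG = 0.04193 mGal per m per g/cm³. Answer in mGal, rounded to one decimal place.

22.6

Δg_SB(A) = 982888.62 − 982888.16 + 0.3086×157.2 − 0.04193×2.97×157.2 = 29.40 mGal
Δg_SB(B) = 982871.89 − 982888.16 + 0.3086×370.9 − 0.04193×2.97×370.9 = 52.00 mGal
Difference = 52.00 − (29.40) = 22.60 mGal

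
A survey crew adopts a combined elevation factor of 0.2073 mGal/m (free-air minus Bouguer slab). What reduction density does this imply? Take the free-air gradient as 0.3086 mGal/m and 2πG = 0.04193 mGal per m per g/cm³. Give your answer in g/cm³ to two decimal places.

2.42

0.2073 = 0.3086 − 0.04193 × ρ
ρ = (0.3086 − 0.2073) / 0.04193 = 2.42 g/cm³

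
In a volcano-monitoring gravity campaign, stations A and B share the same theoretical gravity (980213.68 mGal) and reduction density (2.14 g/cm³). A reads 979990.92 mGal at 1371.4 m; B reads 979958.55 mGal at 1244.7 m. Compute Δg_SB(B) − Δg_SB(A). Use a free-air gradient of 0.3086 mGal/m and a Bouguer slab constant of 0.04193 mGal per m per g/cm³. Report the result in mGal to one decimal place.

Δg_SB(A) = 979990.92 − 980213.68 + 0.3086×1371.4 − 0.04193×2.14×1371.4 = 77.40 mGal
Δg_SB(B) = 979958.55 − 980213.68 + 0.3086×1244.7 − 0.04193×2.14×1244.7 = 17.30 mGal
Difference = 17.30 − (77.40) = -60.10 mGal

-60.1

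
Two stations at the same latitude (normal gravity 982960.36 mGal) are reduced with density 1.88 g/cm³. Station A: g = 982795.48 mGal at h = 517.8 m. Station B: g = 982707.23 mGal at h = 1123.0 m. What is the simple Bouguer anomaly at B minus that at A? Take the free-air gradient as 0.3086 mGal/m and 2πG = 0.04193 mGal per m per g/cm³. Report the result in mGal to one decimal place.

50.8

Δg_SB(A) = 982795.48 − 982960.36 + 0.3086×517.8 − 0.04193×1.88×517.8 = -45.90 mGal
Δg_SB(B) = 982707.23 − 982960.36 + 0.3086×1123.0 − 0.04193×1.88×1123.0 = 4.90 mGal
Difference = 4.90 − (-45.90) = 50.80 mGal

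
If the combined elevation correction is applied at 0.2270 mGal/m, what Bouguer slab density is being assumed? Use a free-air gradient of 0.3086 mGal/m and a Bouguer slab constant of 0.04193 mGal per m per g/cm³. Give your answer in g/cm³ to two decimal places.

0.2270 = 0.3086 − 0.04193 × ρ
ρ = (0.3086 − 0.2270) / 0.04193 = 1.95 g/cm³

1.95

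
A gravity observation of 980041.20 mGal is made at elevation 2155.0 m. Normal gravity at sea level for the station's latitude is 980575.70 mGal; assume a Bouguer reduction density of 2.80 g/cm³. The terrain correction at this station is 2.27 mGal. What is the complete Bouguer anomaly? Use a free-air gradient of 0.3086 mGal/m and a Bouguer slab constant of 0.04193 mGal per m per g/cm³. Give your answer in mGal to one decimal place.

Free-air correction = 0.3086 × 2155.0 = 665.03 mGal
Free-air anomaly = 980041.20 − 980575.70 + (665.03) = 130.53 mGal
Bouguer slab correction = 0.04193 × 2.80 × 2155.0 = 253.01 mGal
Simple Bouguer anomaly = 130.53 − (253.01) = -122.48 mGal
Complete Bouguer anomaly = -122.48 + 2.27 = -120.21 mGal

-120.2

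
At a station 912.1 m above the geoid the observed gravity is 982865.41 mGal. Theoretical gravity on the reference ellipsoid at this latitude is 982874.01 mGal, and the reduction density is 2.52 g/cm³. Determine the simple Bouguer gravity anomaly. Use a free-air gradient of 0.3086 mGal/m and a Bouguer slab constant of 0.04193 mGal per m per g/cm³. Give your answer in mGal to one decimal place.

Free-air correction = 0.3086 × 912.1 = 281.47 mGal
Free-air anomaly = 982865.41 − 982874.01 + (281.47) = 272.87 mGal
Bouguer slab correction = 0.04193 × 2.52 × 912.1 = 96.38 mGal
Simple Bouguer anomaly = 272.87 − (96.38) = 176.49 mGal

176.5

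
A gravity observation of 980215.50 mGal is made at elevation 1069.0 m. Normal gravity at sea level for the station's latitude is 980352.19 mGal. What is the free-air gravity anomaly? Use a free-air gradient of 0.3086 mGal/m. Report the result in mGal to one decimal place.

Free-air correction = 0.3086 × 1069.0 = 329.89 mGal
Free-air anomaly = 980215.50 − 980352.19 + (329.89) = 193.20 mGal

193.2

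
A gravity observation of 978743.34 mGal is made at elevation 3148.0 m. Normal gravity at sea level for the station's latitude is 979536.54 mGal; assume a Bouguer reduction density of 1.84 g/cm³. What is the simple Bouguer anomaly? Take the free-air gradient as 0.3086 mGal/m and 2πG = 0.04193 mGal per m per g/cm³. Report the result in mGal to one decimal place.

Free-air correction = 0.3086 × 3148.0 = 971.47 mGal
Free-air anomaly = 978743.34 − 979536.54 + (971.47) = 178.27 mGal
Bouguer slab correction = 0.04193 × 1.84 × 3148.0 = 242.87 mGal
Simple Bouguer anomaly = 178.27 − (242.87) = -64.60 mGal

-64.6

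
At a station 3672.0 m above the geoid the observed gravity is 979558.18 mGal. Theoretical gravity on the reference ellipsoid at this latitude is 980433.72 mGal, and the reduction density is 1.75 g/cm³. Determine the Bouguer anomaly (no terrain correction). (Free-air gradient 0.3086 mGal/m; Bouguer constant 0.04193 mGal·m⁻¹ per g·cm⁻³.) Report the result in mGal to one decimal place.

-11.8

Free-air correction = 0.3086 × 3672.0 = 1133.18 mGal
Free-air anomaly = 979558.18 − 980433.72 + (1133.18) = 257.64 mGal
Bouguer slab correction = 0.04193 × 1.75 × 3672.0 = 269.44 mGal
Simple Bouguer anomaly = 257.64 − (269.44) = -11.80 mGal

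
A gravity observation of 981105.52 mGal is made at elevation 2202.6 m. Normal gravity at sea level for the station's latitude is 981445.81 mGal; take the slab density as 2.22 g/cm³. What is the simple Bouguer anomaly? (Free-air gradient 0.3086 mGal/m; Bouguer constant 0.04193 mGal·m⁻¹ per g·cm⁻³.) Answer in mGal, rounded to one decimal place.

Free-air correction = 0.3086 × 2202.6 = 679.72 mGal
Free-air anomaly = 981105.52 − 981445.81 + (679.72) = 339.43 mGal
Bouguer slab correction = 0.04193 × 2.22 × 2202.6 = 205.03 mGal
Simple Bouguer anomaly = 339.43 − (205.03) = 134.40 mGal

134.4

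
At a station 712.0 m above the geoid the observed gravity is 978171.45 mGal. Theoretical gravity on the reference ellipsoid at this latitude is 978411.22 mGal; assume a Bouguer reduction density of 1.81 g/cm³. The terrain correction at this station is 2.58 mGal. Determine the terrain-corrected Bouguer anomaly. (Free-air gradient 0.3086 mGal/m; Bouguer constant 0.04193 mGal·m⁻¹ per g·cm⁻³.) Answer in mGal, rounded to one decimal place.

-71.5

Free-air correction = 0.3086 × 712.0 = 219.72 mGal
Free-air anomaly = 978171.45 − 978411.22 + (219.72) = -20.05 mGal
Bouguer slab correction = 0.04193 × 1.81 × 712.0 = 54.04 mGal
Simple Bouguer anomaly = -20.05 − (54.04) = -74.09 mGal
Complete Bouguer anomaly = -74.09 + 2.58 = -71.51 mGal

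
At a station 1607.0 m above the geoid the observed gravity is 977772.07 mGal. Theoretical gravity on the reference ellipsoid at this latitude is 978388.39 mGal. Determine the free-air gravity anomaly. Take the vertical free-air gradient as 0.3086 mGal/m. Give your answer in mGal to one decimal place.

Free-air correction = 0.3086 × 1607.0 = 495.92 mGal
Free-air anomaly = 977772.07 − 978388.39 + (495.92) = -120.40 mGal

-120.4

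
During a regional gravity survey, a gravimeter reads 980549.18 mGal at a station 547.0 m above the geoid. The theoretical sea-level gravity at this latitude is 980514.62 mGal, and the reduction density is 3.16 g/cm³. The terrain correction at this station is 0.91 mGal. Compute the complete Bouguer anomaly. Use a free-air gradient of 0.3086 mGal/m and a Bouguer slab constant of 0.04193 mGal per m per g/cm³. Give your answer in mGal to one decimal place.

131.8

Free-air correction = 0.3086 × 547.0 = 168.80 mGal
Free-air anomaly = 980549.18 − 980514.62 + (168.80) = 203.36 mGal
Bouguer slab correction = 0.04193 × 3.16 × 547.0 = 72.48 mGal
Simple Bouguer anomaly = 203.36 − (72.48) = 130.88 mGal
Complete Bouguer anomaly = 130.88 + 0.91 = 131.79 mGal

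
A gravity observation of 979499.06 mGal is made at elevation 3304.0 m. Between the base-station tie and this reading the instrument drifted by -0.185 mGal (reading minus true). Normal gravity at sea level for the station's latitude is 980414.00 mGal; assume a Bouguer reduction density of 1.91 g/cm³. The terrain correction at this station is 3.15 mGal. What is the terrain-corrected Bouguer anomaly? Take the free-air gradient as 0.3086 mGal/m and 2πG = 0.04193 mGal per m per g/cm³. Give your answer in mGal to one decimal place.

-156.6

Drift-corrected reading = 979499.06 − (-0.185) = 979499.245 mGal
Free-air correction = 0.3086 × 3304.0 = 1019.61 mGal
Free-air anomaly = 979499.245 − 980414.00 + (1019.61) = 104.855 mGal
Bouguer slab correction = 0.04193 × 1.91 × 3304.0 = 264.61 mGal
Simple Bouguer anomaly = 104.855 − (264.61) = -159.755 mGal
Complete Bouguer anomaly = -159.755 + 3.15 = -156.605 mGal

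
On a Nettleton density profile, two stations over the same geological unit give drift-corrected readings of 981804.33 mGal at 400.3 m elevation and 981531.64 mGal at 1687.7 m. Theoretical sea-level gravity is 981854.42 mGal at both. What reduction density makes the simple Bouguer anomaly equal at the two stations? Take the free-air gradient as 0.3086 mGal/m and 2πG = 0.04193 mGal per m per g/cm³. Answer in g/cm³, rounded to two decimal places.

Δg_obs = 981531.64 − 981804.33 = -272.69 mGal over Δh = 1687.7 − 400.3 = 1287.4 m
Equal Bouguer anomalies ⇒ Δg_obs + (0.3086 − 0.04193ρ)·Δh = 0
0.3086 − 0.04193ρ = −Δg_obs/Δh = 0.21181
ρ = (0.3086 − 0.21181) / 0.04193 = 2.31 g/cm³

2.31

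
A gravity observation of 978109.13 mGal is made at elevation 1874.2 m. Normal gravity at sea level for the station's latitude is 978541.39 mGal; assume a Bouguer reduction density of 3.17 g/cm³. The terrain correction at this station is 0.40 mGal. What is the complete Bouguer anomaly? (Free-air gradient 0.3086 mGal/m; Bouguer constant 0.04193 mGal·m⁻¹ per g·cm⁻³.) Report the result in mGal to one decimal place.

Free-air correction = 0.3086 × 1874.2 = 578.38 mGal
Free-air anomaly = 978109.13 − 978541.39 + (578.38) = 146.12 mGal
Bouguer slab correction = 0.04193 × 3.17 × 1874.2 = 249.12 mGal
Simple Bouguer anomaly = 146.12 − (249.12) = -103.00 mGal
Complete Bouguer anomaly = -103.00 + 0.40 = -102.60 mGal

-102.6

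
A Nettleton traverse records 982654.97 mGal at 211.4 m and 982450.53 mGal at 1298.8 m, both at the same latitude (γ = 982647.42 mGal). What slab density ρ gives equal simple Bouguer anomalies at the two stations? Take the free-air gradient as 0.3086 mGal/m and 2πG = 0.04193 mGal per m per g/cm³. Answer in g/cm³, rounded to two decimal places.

2.88

Δg_obs = 982450.53 − 982654.97 = -204.44 mGal over Δh = 1298.8 − 211.4 = 1087.4 m
Equal Bouguer anomalies ⇒ Δg_obs + (0.3086 − 0.04193ρ)·Δh = 0
0.3086 − 0.04193ρ = −Δg_obs/Δh = 0.18801
ρ = (0.3086 − 0.18801) / 0.04193 = 2.88 g/cm³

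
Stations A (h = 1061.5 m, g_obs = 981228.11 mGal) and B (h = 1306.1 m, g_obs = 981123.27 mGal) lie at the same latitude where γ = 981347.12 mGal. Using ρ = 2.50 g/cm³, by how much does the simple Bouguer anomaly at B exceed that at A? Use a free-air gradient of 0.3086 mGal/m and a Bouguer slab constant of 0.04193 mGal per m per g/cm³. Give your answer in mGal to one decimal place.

-55.0

Δg_SB(A) = 981228.11 − 981347.12 + 0.3086×1061.5 − 0.04193×2.50×1061.5 = 97.30 mGal
Δg_SB(B) = 981123.27 − 981347.12 + 0.3086×1306.1 − 0.04193×2.50×1306.1 = 42.30 mGal
Difference = 42.30 − (97.30) = -55.00 mGal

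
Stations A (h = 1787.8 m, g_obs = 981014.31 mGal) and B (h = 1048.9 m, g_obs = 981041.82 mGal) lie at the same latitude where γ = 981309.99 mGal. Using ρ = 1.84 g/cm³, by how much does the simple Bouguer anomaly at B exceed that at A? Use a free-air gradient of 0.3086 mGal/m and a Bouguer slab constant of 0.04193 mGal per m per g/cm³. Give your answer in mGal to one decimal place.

-143.5

Δg_SB(A) = 981014.31 − 981309.99 + 0.3086×1787.8 − 0.04193×1.84×1787.8 = 118.10 mGal
Δg_SB(B) = 981041.82 − 981309.99 + 0.3086×1048.9 − 0.04193×1.84×1048.9 = -25.40 mGal
Difference = -25.40 − (118.10) = -143.50 mGal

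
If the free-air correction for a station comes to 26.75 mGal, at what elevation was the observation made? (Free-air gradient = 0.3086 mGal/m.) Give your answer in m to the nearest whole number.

h = 26.75 / 0.3086 = 86.68 m

87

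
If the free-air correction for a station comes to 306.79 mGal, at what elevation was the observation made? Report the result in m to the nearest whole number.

994

h = 306.79 / 0.3086 = 994.13 m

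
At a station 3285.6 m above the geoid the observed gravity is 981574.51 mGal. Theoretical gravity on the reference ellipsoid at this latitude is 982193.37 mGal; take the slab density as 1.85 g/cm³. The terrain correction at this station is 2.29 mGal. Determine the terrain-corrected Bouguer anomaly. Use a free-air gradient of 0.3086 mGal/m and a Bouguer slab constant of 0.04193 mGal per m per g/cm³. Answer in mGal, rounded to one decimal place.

142.5

Free-air correction = 0.3086 × 3285.6 = 1013.94 mGal
Free-air anomaly = 981574.51 − 982193.37 + (1013.94) = 395.08 mGal
Bouguer slab correction = 0.04193 × 1.85 × 3285.6 = 254.87 mGal
Simple Bouguer anomaly = 395.08 − (254.87) = 140.21 mGal
Complete Bouguer anomaly = 140.21 + 2.29 = 142.50 mGal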